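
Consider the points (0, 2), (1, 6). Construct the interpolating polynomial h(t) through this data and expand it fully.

h(t) = 4t + 2

Build the Lagrange basis polynomials:
L_0(t) = (t - 1) / [-1] = -t + 1
L_1(t) = t / [1] = t
h(t) = 2·L_0 + 6·L_1
  2·L_0(t) = -2t + 2
  6·L_1(t) = 6t
Adding term by term: 4t + 2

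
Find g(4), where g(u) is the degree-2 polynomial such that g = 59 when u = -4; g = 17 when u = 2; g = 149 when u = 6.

Using Newton's divided-difference form:
g[-4,2] = (17 - 59) / (2 - (-4)) = -7
g[2,6] = (149 - 17) / (6 - 2) = 33
g[-4,2,6] = (33 - (-7)) / (6 - (-4)) = 4
g(4) = 59 + (-7)·(8) + 4·(8)·(2) = 67

67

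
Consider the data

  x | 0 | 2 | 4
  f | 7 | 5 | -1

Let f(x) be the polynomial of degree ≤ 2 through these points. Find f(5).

Evaluate each Lagrange basis at x = 5:
L_0(5) = (3)·(1)/[(-2)·(-4)] = 3/8
L_1(5) = (5)·(1)/[(2)·(-2)] = -5/4
L_2(5) = (5)·(3)/[(4)·(2)] = 15/8
Sum: 7·(3/8) + 5·(-5/4) + (-1)·(15/8) = -11/2

-11/2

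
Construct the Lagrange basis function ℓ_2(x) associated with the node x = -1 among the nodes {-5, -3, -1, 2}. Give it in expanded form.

ℓ_2(x) = -(1/24)x^3 - (1/4)x^2 + (1/24)x + 5/4

ℓ_2(x) = (x + 5)(x + 3)(x - 2) / [(4)·(2)·(-3)]
       = (x^3 + 6x^2 - x - 30) / (-24)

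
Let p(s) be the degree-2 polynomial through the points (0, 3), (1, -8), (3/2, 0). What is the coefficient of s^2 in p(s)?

L_0(s) = (s - 1)(s - 3/2) / [3/2] = (2/3)s^2 - (5/3)s + 1
L_1(s) = s(s - 3/2) / [-1/2] = -2s^2 + 3s
L_2(s) = s(s - 1) / [3/4] = (4/3)s^2 - (4/3)s
p(s) = 3·L_0 + (-8)·L_1 + 0·L_2
Only the coefficient of s^2 is needed; take it from each L_i and combine:
3·(2/3) + (-8)·(-2) + 0·(4/3) = 18

18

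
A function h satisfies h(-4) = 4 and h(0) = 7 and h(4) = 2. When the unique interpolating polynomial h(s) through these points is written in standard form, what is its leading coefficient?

The leading coefficient equals the top divided difference h[-4,0,4].
h[-4,0] = (7 - 4) / (0 - (-4)) = 3/4
h[0,4] = (2 - 7) / (4 - 0) = -5/4
h[-4,0,4] = (-5/4 - 3/4) / (4 - (-4)) = -1/4

-1/4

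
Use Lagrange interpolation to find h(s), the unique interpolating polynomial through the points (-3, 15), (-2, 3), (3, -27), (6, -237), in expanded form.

Build the Lagrange basis polynomials:
L_0(s) = (s + 2)(s - 3)(s - 6) / [-54] = -(1/54)s^3 + (7/54)s^2 - 2/3
L_1(s) = (s + 3)(s - 3)(s - 6) / [40] = (1/40)s^3 - (3/20)s^2 - (9/40)s + 27/20
L_2(s) = (s + 3)(s + 2)(s - 6) / [-90] = -(1/90)s^3 + (1/90)s^2 + (4/15)s + 2/5
L_3(s) = (s + 3)(s + 2)(s - 3) / [216] = (1/216)s^3 + (1/108)s^2 - (1/24)s - 1/12
h(s) = 15·L_0 + 3·L_1 + (-27)·L_2 + (-237)·L_3
  15·L_0(s) = -(5/18)s^3 + (35/18)s^2 - 10
  3·L_1(s) = (3/40)s^3 - (9/20)s^2 - (27/40)s + 81/20
  (-27)·L_2(s) = (3/10)s^3 - (3/10)s^2 - (36/5)s - 54/5
  (-237)·L_3(s) = -(79/72)s^3 - (79/36)s^2 + (79/8)s + 79/4
Adding term by term: -s^3 - s^2 + 2s + 3

h(s) = -s^3 - s^2 + 2s + 3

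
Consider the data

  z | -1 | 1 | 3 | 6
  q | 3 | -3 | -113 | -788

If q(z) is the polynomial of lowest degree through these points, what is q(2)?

Evaluate each Lagrange basis at z = 2:
L_0(2) = (1)·(-1)·(-4)/[(-2)·(-4)·(-7)] = -1/14
L_1(2) = (3)·(-1)·(-4)/[(2)·(-2)·(-5)] = 3/5
L_2(2) = (3)·(1)·(-4)/[(4)·(2)·(-3)] = 1/2
L_3(2) = (3)·(1)·(-1)/[(7)·(5)·(3)] = -1/35
Sum: 3·(-1/14) + (-3)·(3/5) + (-113)·(1/2) + (-788)·(-1/35) = -36

-36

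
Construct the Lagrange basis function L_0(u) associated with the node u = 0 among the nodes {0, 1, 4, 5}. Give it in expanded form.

L_0(u) = -(1/20)u^3 + (1/2)u^2 - (29/20)u + 1

L_0(u) = (u - 1)(u - 4)(u - 5) / [(-1)·(-4)·(-5)]
       = (u^3 - 10u^2 + 29u - 20) / (-20)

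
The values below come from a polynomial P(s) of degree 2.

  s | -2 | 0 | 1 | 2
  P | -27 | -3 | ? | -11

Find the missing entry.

-3

The 3 known values determine P uniquely (degree ≤ 2).
Evaluate each Lagrange basis at s = 1:
L_0(1) = (1)·(-1)/[(-2)·(-4)] = -1/8
L_1(1) = (3)·(-1)/[(2)·(-2)] = 3/4
L_2(1) = (3)·(1)/[(4)·(2)] = 3/8
Sum: (-27)·(-1/8) + (-3)·(3/4) + (-11)·(3/8) = -3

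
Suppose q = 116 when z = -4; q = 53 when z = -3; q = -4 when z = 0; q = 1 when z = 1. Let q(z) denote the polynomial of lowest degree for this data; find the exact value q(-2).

L_0(-2) = (1)·(-2)·(-3)/[(-1)·(-4)·(-5)] = -3/10
L_1(-2) = (2)·(-2)·(-3)/[(1)·(-3)·(-4)] = 1
L_2(-2) = (2)·(1)·(-3)/[(4)·(3)·(-1)] = 1/2
L_3(-2) = (2)·(1)·(-2)/[(5)·(4)·(1)] = -1/5
Sum: 116·(-3/10) + 53·(1) + (-4)·(1/2) + 1·(-1/5) = 16

16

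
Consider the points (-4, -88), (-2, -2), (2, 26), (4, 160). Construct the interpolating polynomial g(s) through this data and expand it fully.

g(s) = 2s^3 + 2s^2 - s + 4

L_0(s) = (s + 2)(s - 2)(s - 4) / [-96] = -(1/96)s^3 + (1/24)s^2 + (1/24)s - 1/6
L_1(s) = (s + 4)(s - 2)(s - 4) / [48] = (1/48)s^3 - (1/24)s^2 - (1/3)s + 2/3
L_2(s) = (s + 4)(s + 2)(s - 4) / [-48] = -(1/48)s^3 - (1/24)s^2 + (1/3)s + 2/3
L_3(s) = (s + 4)(s + 2)(s - 2) / [96] = (1/96)s^3 + (1/24)s^2 - (1/24)s - 1/6
g(s) = (-88)·L_0 + (-2)·L_1 + 26·L_2 + 160·L_3
  (-88)·L_0(s) = (11/12)s^3 - (11/3)s^2 - (11/3)s + 44/3
  (-2)·L_1(s) = -(1/24)s^3 + (1/12)s^2 + (2/3)s - 4/3
  26·L_2(s) = -(13/24)s^3 - (13/12)s^2 + (26/3)s + 52/3
  160·L_3(s) = (5/3)s^3 + (20/3)s^2 - (20/3)s - 80/3
Adding term by term: 2s^3 + 2s^2 - s + 4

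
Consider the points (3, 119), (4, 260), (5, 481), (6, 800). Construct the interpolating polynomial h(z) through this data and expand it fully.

h(z) = 3z^3 + 4z^2 + 2z - 4

Newton's divided differences:
h[3,4] = (260 - 119) / (4 - 3) = 141
h[4,5] = (481 - 260) / (5 - 4) = 221
h[5,6] = (800 - 481) / (6 - 5) = 319
h[3,4,5] = (221 - 141) / (5 - 3) = 40
h[4,5,6] = (319 - 221) / (6 - 4) = 49
h[3,4,5,6] = (49 - 40) / (6 - 3) = 3
h(z) = 119 + 141·(z - 3) + 40·(z - 3)(z - 4) + 3·(z - 3)(z - 4)(z - 5)
Expanding: h(z) = 3z^3 + 4z^2 + 2z - 4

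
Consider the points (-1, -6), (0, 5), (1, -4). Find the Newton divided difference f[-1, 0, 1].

-10

f[-1,0] = (5 - (-6)) / (0 - (-1)) = 11
f[0,1] = (-4 - 5) / (1 - 0) = -9
f[-1,0,1] = (-9 - 11) / (1 - (-1)) = -10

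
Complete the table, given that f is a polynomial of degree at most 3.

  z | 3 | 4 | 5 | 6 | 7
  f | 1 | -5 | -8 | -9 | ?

-9

The 4 known values determine f uniquely (degree ≤ 3).
Evaluate each Lagrange basis at z = 7:
L_0(7) = (3)·(2)·(1)/[(-1)·(-2)·(-3)] = -1
L_1(7) = (4)·(2)·(1)/[(1)·(-1)·(-2)] = 4
L_2(7) = (4)·(3)·(1)/[(2)·(1)·(-1)] = -6
L_3(7) = (4)·(3)·(2)/[(3)·(2)·(1)] = 4
Sum: 1·(-1) + (-5)·(4) + (-8)·(-6) + (-9)·(4) = -9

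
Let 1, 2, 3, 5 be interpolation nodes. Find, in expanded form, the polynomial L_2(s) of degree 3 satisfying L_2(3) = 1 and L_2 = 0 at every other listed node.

L_2(s) = (s - 1)(s - 2)(s - 5) / [(2)·(1)·(-2)]
       = (s^3 - 8s^2 + 17s - 10) / (-4)

L_2(s) = -(1/4)s^3 + 2s^2 - (17/4)s + 5/2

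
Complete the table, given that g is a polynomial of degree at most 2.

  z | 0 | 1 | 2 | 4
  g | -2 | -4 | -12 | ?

-46

The 3 known values determine g uniquely (degree ≤ 2).
Evaluate each Lagrange basis at z = 4:
L_0(4) = (3)·(2)/[(-1)·(-2)] = 3
L_1(4) = (4)·(2)/[(1)·(-1)] = -8
L_2(4) = (4)·(3)/[(2)·(1)] = 6
Sum: (-2)·(3) + (-4)·(-8) + (-12)·(6) = -46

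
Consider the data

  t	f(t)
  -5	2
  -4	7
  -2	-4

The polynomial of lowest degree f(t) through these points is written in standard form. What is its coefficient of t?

-53/2

L_0(t) = (t + 4)(t + 2) / [3] = (1/3)t^2 + 2t + 8/3
L_1(t) = (t + 5)(t + 2) / [-2] = -(1/2)t^2 - (7/2)t - 5
L_2(t) = (t + 5)(t + 4) / [6] = (1/6)t^2 + (3/2)t + 10/3
f(t) = 2·L_0 + 7·L_1 + (-4)·L_2
Only the coefficient of t is needed; take it from each L_i and combine:
2·(2) + 7·(-7/2) + (-4)·(3/2) = -53/2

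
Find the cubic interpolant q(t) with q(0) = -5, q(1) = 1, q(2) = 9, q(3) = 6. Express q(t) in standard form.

Build the Lagrange basis polynomials:
L_0(t) = (t - 1)(t - 2)(t - 3) / [-6] = -(1/6)t^3 + t^2 - (11/6)t + 1
L_1(t) = t(t - 2)(t - 3) / [2] = (1/2)t^3 - (5/2)t^2 + 3t
L_2(t) = t(t - 1)(t - 3) / [-2] = -(1/2)t^3 + 2t^2 - (3/2)t
L_3(t) = t(t - 1)(t - 2) / [6] = (1/6)t^3 - (1/2)t^2 + (1/3)t
q(t) = (-5)·L_0 + 1·L_1 + 9·L_2 + 6·L_3
  (-5)·L_0(t) = (5/6)t^3 - 5t^2 + (55/6)t - 5
  1·L_1(t) = (1/2)t^3 - (5/2)t^2 + 3t
  9·L_2(t) = -(9/2)t^3 + 18t^2 - (27/2)t
  6·L_3(t) = t^3 - 3t^2 + 2t
Adding term by term: -(13/6)t^3 + (15/2)t^2 + (2/3)t - 5

q(t) = -(13/6)t^3 + (15/2)t^2 + (2/3)t - 5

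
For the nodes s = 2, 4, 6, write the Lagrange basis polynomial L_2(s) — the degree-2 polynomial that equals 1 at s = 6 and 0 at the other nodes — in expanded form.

L_2(s) = (s - 2)(s - 4) / [(4)·(2)]
       = (s^2 - 6s + 8) / (8)

L_2(s) = (1/8)s^2 - (3/4)s + 1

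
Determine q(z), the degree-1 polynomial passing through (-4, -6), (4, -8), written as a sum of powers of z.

Build the Lagrange basis polynomials:
L_0(z) = (z - 4) / [-8] = -(1/8)z + 1/2
L_1(z) = (z + 4) / [8] = (1/8)z + 1/2
q(z) = (-6)·L_0 + (-8)·L_1
  (-6)·L_0(z) = (3/4)z - 3
  (-8)·L_1(z) = -z - 4
Adding term by term: -(1/4)z - 7

q(z) = -(1/4)z - 7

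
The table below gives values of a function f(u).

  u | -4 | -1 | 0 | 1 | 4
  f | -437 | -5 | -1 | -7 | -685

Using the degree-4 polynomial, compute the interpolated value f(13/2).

Evaluate each Lagrange basis at u = 13/2:
L_0(13/2) = (15/2)·(13/2)·(11/2)·(5/2)/[(-3)·(-4)·(-5)·(-8)] = 715/512
L_1(13/2) = (21/2)·(13/2)·(11/2)·(5/2)/[(3)·(-1)·(-2)·(-5)] = -1001/32
L_2(13/2) = (21/2)·(15/2)·(11/2)·(5/2)/[(4)·(1)·(-1)·(-4)] = 17325/256
L_3(13/2) = (21/2)·(15/2)·(13/2)·(5/2)/[(5)·(2)·(1)·(-3)] = -1365/32
L_4(13/2) = (21/2)·(15/2)·(13/2)·(11/2)/[(8)·(5)·(4)·(3)] = 3003/512
Sum: (-437)·(715/512) + (-5)·(-1001/32) + (-1)·(17325/256) + (-7)·(-1365/32) + (-685)·(3003/512) = -33925/8

-33925/8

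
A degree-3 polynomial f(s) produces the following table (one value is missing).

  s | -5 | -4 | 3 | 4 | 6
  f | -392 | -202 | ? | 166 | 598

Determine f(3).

The 4 known values determine f uniquely (degree ≤ 3).
Evaluate each Lagrange basis at s = 3:
L_0(3) = (7)·(-1)·(-3)/[(-1)·(-9)·(-11)] = -7/33
L_1(3) = (8)·(-1)·(-3)/[(1)·(-8)·(-10)] = 3/10
L_2(3) = (8)·(7)·(-3)/[(9)·(8)·(-2)] = 7/6
L_3(3) = (8)·(7)·(-1)/[(11)·(10)·(2)] = -14/55
Sum: (-392)·(-7/33) + (-202)·(3/10) + 166·(7/6) + 598·(-14/55) = 64

64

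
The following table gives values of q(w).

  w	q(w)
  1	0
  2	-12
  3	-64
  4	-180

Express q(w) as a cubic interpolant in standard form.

q(w) = -4w^3 + 4w^2 + 4w - 4

Build the Lagrange basis polynomials:
L_0(w) = (w - 2)(w - 3)(w - 4) / [-6] = -(1/6)w^3 + (3/2)w^2 - (13/3)w + 4
L_1(w) = (w - 1)(w - 3)(w - 4) / [2] = (1/2)w^3 - 4w^2 + (19/2)w - 6
L_2(w) = (w - 1)(w - 2)(w - 4) / [-2] = -(1/2)w^3 + (7/2)w^2 - 7w + 4
L_3(w) = (w - 1)(w - 2)(w - 3) / [6] = (1/6)w^3 - w^2 + (11/6)w - 1
q(w) = 0·L_0 + (-12)·L_1 + (-64)·L_2 + (-180)·L_3
  0·L_0(w) = 0
  (-12)·L_1(w) = -6w^3 + 48w^2 - 114w + 72
  (-64)·L_2(w) = 32w^3 - 224w^2 + 448w - 256
  (-180)·L_3(w) = -30w^3 + 180w^2 - 330w + 180
Adding term by term: -4w^3 + 4w^2 + 4w - 4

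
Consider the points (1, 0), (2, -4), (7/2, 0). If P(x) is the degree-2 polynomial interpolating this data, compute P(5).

Evaluate each Lagrange basis at x = 5:
L_0(5) = (3)·(3/2)/[(-1)·(-5/2)] = 9/5
L_1(5) = (4)·(3/2)/[(1)·(-3/2)] = -4
L_2(5) = (4)·(3)/[(5/2)·(3/2)] = 16/5
Sum: 0 + (-4)·(-4) + 0 = 16

16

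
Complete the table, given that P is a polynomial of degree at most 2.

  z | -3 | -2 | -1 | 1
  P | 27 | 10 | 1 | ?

7

The 3 known values determine P uniquely (degree ≤ 2).
Evaluate each Lagrange basis at z = 1:
L_0(1) = (3)·(2)/[(-1)·(-2)] = 3
L_1(1) = (4)·(2)/[(1)·(-1)] = -8
L_2(1) = (4)·(3)/[(2)·(1)] = 6
Sum: 27·(3) + 10·(-8) + 1·(6) = 7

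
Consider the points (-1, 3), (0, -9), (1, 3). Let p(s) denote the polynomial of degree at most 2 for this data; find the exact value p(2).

Using Newton's divided-difference form:
p[-1,0] = (-9 - 3) / (0 - (-1)) = -12
p[0,1] = (3 - (-9)) / (1 - 0) = 12
p[-1,0,1] = (12 - (-12)) / (1 - (-1)) = 12
p(2) = 3 + (-12)·(3) + 12·(3)·(2) = 39

39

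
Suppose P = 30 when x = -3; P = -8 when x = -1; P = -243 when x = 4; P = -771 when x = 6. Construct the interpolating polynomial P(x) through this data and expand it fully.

Newton's divided differences:
P[-3,-1] = (-8 - 30) / (-1 - (-3)) = -19
P[-1,4] = (-243 - (-8)) / (4 - (-1)) = -47
P[4,6] = (-771 - (-243)) / (6 - 4) = -264
P[-3,-1,4] = (-47 - (-19)) / (4 - (-3)) = -4
P[-1,4,6] = (-264 - (-47)) / (6 - (-1)) = -31
P[-3,-1,4,6] = (-31 - (-4)) / (6 - (-3)) = -3
P(x) = 30 + (-19)·(x + 3) + (-4)·(x + 3)(x + 1) + (-3)·(x + 3)(x + 1)(x - 4)
Expanding: P(x) = -3x^3 - 4x^2 + 4x - 3

P(x) = -3x^3 - 4x^2 + 4x - 3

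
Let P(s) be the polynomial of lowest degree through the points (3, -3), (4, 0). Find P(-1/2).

-27/2

Evaluate each Lagrange basis at s = -1/2:
L_0(-1/2) = (-9/2)/[(-1)] = 9/2
L_1(-1/2) = (-7/2)/[(1)] = -7/2
Sum: (-3)·(9/2) + 0 = -27/2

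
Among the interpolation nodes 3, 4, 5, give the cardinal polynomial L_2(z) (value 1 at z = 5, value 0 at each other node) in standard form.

L_2(z) = (1/2)z^2 - (7/2)z + 6

L_2(z) = (z - 3)(z - 4) / [(2)·(1)]
       = (z^2 - 7z + 12) / (2)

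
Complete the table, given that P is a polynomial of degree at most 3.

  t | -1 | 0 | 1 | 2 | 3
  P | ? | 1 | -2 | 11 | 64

-4

The 4 known values determine P uniquely (degree ≤ 3).
Evaluate each Lagrange basis at t = -1:
L_0(-1) = (-2)·(-3)·(-4)/[(-1)·(-2)·(-3)] = 4
L_1(-1) = (-1)·(-3)·(-4)/[(1)·(-1)·(-2)] = -6
L_2(-1) = (-1)·(-2)·(-4)/[(2)·(1)·(-1)] = 4
L_3(-1) = (-1)·(-2)·(-3)/[(3)·(2)·(1)] = -1
Sum: 1·(4) + (-2)·(-6) + 11·(4) + 64·(-1) = -4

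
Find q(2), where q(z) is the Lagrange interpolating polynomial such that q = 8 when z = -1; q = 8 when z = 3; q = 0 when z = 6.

64/7

L_0(2) = (-1)·(-4)/[(-4)·(-7)] = 1/7
L_1(2) = (3)·(-4)/[(4)·(-3)] = 1
L_2(2) = (3)·(-1)/[(7)·(3)] = -1/7
Sum: 8·(1/7) + 8·(1) + 0 = 64/7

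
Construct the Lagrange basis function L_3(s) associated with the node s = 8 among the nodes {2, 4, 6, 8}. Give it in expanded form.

L_3(s) = (1/48)s^3 - (1/4)s^2 + (11/12)s - 1

L_3(s) = (s - 2)(s - 4)(s - 6) / [(6)·(4)·(2)]
       = (s^3 - 12s^2 + 44s - 48) / (48)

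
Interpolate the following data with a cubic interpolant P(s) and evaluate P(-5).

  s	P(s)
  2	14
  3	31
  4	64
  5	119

-161

L_0(-5) = (-8)·(-9)·(-10)/[(-1)·(-2)·(-3)] = 120
L_1(-5) = (-7)·(-9)·(-10)/[(1)·(-1)·(-2)] = -315
L_2(-5) = (-7)·(-8)·(-10)/[(2)·(1)·(-1)] = 280
L_3(-5) = (-7)·(-8)·(-9)/[(3)·(2)·(1)] = -84
Sum: 14·(120) + 31·(-315) + 64·(280) + 119·(-84) = -161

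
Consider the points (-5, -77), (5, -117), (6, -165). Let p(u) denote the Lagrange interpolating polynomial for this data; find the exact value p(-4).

L_0(-4) = (-9)·(-10)/[(-10)·(-11)] = 9/11
L_1(-4) = (1)·(-10)/[(10)·(-1)] = 1
L_2(-4) = (1)·(-9)/[(11)·(1)] = -9/11
Sum: (-77)·(9/11) + (-117)·(1) + (-165)·(-9/11) = -45

-45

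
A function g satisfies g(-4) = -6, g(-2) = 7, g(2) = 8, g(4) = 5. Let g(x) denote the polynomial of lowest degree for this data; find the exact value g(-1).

Using Newton's divided-difference form:
g[-4,-2] = (7 - (-6)) / (-2 - (-4)) = 13/2
g[-2,2] = (8 - 7) / (2 - (-2)) = 1/4
g[2,4] = (5 - 8) / (4 - 2) = -3/2
g[-4,-2,2] = (1/4 - 13/2) / (2 - (-4)) = -25/24
g[-2,2,4] = (-3/2 - 1/4) / (4 - (-2)) = -7/24
g[-4,-2,2,4] = (-7/24 - (-25/24)) / (4 - (-4)) = 3/32
g(-1) = -6 + (13/2)·(3) + (-25/24)·(3)·(1) + (3/32)·(3)·(1)·(-3) = 305/32

305/32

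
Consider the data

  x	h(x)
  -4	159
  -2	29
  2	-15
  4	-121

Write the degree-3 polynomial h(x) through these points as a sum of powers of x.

h(x) = -2x^3 + x^2 - 3x + 3

Build the Lagrange basis polynomials:
L_0(x) = (x + 2)(x - 2)(x - 4) / [-96] = -(1/96)x^3 + (1/24)x^2 + (1/24)x - 1/6
L_1(x) = (x + 4)(x - 2)(x - 4) / [48] = (1/48)x^3 - (1/24)x^2 - (1/3)x + 2/3
L_2(x) = (x + 4)(x + 2)(x - 4) / [-48] = -(1/48)x^3 - (1/24)x^2 + (1/3)x + 2/3
L_3(x) = (x + 4)(x + 2)(x - 2) / [96] = (1/96)x^3 + (1/24)x^2 - (1/24)x - 1/6
h(x) = 159·L_0 + 29·L_1 + (-15)·L_2 + (-121)·L_3
  159·L_0(x) = -(53/32)x^3 + (53/8)x^2 + (53/8)x - 53/2
  29·L_1(x) = (29/48)x^3 - (29/24)x^2 - (29/3)x + 58/3
  (-15)·L_2(x) = (5/16)x^3 + (5/8)x^2 - 5x - 10
  (-121)·L_3(x) = -(121/96)x^3 - (121/24)x^2 + (121/24)x + 121/6
Adding term by term: -2x^3 + x^2 - 3x + 3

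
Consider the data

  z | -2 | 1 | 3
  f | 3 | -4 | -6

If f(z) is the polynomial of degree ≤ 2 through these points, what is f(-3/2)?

3/2

L_0(-3/2) = (-5/2)·(-9/2)/[(-3)·(-5)] = 3/4
L_1(-3/2) = (1/2)·(-9/2)/[(3)·(-2)] = 3/8
L_2(-3/2) = (1/2)·(-5/2)/[(5)·(2)] = -1/8
Sum: 3·(3/4) + (-4)·(3/8) + (-6)·(-1/8) = 3/2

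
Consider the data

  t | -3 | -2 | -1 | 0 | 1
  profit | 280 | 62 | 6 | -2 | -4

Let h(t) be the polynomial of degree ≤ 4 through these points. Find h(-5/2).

2253/16

L_0(-5/2) = (-1/2)·(-3/2)·(-5/2)·(-7/2)/[(-1)·(-2)·(-3)·(-4)] = 35/128
L_1(-5/2) = (1/2)·(-3/2)·(-5/2)·(-7/2)/[(1)·(-1)·(-2)·(-3)] = 35/32
L_2(-5/2) = (1/2)·(-1/2)·(-5/2)·(-7/2)/[(2)·(1)·(-1)·(-2)] = -35/64
L_3(-5/2) = (1/2)·(-1/2)·(-3/2)·(-7/2)/[(3)·(2)·(1)·(-1)] = 7/32
L_4(-5/2) = (1/2)·(-1/2)·(-3/2)·(-5/2)/[(4)·(3)·(2)·(1)] = -5/128
Sum: 280·(35/128) + 62·(35/32) + 6·(-35/64) + (-2)·(7/32) + (-4)·(-5/128) = 2253/16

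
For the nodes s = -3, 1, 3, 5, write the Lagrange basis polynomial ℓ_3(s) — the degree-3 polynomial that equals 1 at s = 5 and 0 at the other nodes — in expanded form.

ℓ_3(s) = (s + 3)(s - 1)(s - 3) / [(8)·(4)·(2)]
       = (s^3 - s^2 - 9s + 9) / (64)

ℓ_3(s) = (1/64)s^3 - (1/64)s^2 - (9/64)s + 9/64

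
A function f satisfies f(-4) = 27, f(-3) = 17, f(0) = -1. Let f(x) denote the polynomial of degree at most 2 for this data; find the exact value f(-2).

Evaluate each Lagrange basis at x = -2:
L_0(-2) = (1)·(-2)/[(-1)·(-4)] = -1/2
L_1(-2) = (2)·(-2)/[(1)·(-3)] = 4/3
L_2(-2) = (2)·(1)/[(4)·(3)] = 1/6
Sum: 27·(-1/2) + 17·(4/3) + (-1)·(1/6) = 9

9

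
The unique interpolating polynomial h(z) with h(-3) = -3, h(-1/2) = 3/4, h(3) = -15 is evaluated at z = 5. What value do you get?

-35

Evaluate each Lagrange basis at z = 5:
L_0(5) = (11/2)·(2)/[(-5/2)·(-6)] = 11/15
L_1(5) = (8)·(2)/[(5/2)·(-7/2)] = -64/35
L_2(5) = (8)·(11/2)/[(6)·(7/2)] = 44/21
Sum: (-3)·(11/15) + 3/4·(-64/35) + (-15)·(44/21) = -35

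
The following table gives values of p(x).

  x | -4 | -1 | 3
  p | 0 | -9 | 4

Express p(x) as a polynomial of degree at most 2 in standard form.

Build the Lagrange basis polynomials:
L_0(x) = (x + 1)(x - 3) / [21] = (1/21)x^2 - (2/21)x - 1/7
L_1(x) = (x + 4)(x - 3) / [-12] = -(1/12)x^2 - (1/12)x + 1
L_2(x) = (x + 4)(x + 1) / [28] = (1/28)x^2 + (5/28)x + 1/7
p(x) = 0·L_0 + (-9)·L_1 + 4·L_2
  0·L_0(x) = 0
  (-9)·L_1(x) = (3/4)x^2 + (3/4)x - 9
  4·L_2(x) = (1/7)x^2 + (5/7)x + 4/7
Adding term by term: (25/28)x^2 + (41/28)x - 59/7

p(x) = (25/28)x^2 + (41/28)x - 59/7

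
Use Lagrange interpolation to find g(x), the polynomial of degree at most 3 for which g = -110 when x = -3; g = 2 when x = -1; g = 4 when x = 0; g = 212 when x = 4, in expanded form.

g(x) = 4x^3 - 2x^2 - 4x + 4

Build the Lagrange basis polynomials:
L_0(x) = (x + 1)x(x - 4) / [-42] = -(1/42)x^3 + (1/14)x^2 + (2/21)x
L_1(x) = (x + 3)x(x - 4) / [10] = (1/10)x^3 - (1/10)x^2 - (6/5)x
L_2(x) = (x + 3)(x + 1)(x - 4) / [-12] = -(1/12)x^3 + (13/12)x + 1
L_3(x) = (x + 3)(x + 1)x / [140] = (1/140)x^3 + (1/35)x^2 + (3/140)x
g(x) = (-110)·L_0 + 2·L_1 + 4·L_2 + 212·L_3
  (-110)·L_0(x) = (55/21)x^3 - (55/7)x^2 - (220/21)x
  2·L_1(x) = (1/5)x^3 - (1/5)x^2 - (12/5)x
  4·L_2(x) = -(1/3)x^3 + (13/3)x + 4
  212·L_3(x) = (53/35)x^3 + (212/35)x^2 + (159/35)x
Adding term by term: 4x^3 - 2x^2 - 4x + 4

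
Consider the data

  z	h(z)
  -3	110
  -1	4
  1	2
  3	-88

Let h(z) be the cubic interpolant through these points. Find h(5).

Evaluate each Lagrange basis at z = 5:
L_0(5) = (6)·(4)·(2)/[(-2)·(-4)·(-6)] = -1
L_1(5) = (8)·(4)·(2)/[(2)·(-2)·(-4)] = 4
L_2(5) = (8)·(6)·(2)/[(4)·(2)·(-2)] = -6
L_3(5) = (8)·(6)·(4)/[(6)·(4)·(2)] = 4
Sum: 110·(-1) + 4·(4) + 2·(-6) + (-88)·(4) = -458

-458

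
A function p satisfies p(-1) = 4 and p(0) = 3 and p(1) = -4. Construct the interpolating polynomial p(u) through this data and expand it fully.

p(u) = -3u^2 - 4u + 3

L_0(u) = u(u - 1) / [2] = (1/2)u^2 - (1/2)u
L_1(u) = (u + 1)(u - 1) / [-1] = -u^2 + 1
L_2(u) = (u + 1)u / [2] = (1/2)u^2 + (1/2)u
p(u) = 4·L_0 + 3·L_1 + (-4)·L_2
  4·L_0(u) = 2u^2 - 2u
  3·L_1(u) = -3u^2 + 3
  (-4)·L_2(u) = -2u^2 - 2u
Adding term by term: -3u^2 - 4u + 3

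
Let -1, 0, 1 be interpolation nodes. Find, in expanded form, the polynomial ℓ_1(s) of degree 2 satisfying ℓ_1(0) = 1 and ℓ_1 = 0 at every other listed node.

ℓ_1(s) = -s^2 + 1

ℓ_1(s) = (s + 1)(s - 1) / [(1)·(-1)]
       = (s^2 - 1) / (-1)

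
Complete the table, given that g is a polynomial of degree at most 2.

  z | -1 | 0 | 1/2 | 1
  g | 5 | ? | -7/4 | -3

0

The 3 known values determine g uniquely (degree ≤ 2).
Evaluate each Lagrange basis at z = 0:
L_0(0) = (-1/2)·(-1)/[(-3/2)·(-2)] = 1/6
L_1(0) = (1)·(-1)/[(3/2)·(-1/2)] = 4/3
L_2(0) = (1)·(-1/2)/[(2)·(1/2)] = -1/2
Sum: 5·(1/6) + (-7/4)·(4/3) + (-3)·(-1/2) = 0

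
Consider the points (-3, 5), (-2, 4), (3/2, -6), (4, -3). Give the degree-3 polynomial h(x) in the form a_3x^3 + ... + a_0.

Newton's divided differences:
h[-3,-2] = (4 - 5) / (-2 - (-3)) = -1
h[-2,3/2] = (-6 - 4) / (3/2 - (-2)) = -20/7
h[3/2,4] = (-3 - (-6)) / (4 - 3/2) = 6/5
h[-3,-2,3/2] = (-20/7 - (-1)) / (3/2 - (-3)) = -26/63
h[-2,3/2,4] = (6/5 - (-20/7)) / (4 - (-2)) = 71/105
h[-3,-2,3/2,4] = (71/105 - (-26/63)) / (4 - (-3)) = 7/45
h(x) = 5 + (-1)·(x + 3) + (-26/63)·(x + 3)(x + 2) + (7/45)·(x + 3)(x + 2)(x - 3/2)
Expanding: h(x) = (7/45)x^3 + (83/630)x^2 - (2077/630)x - 197/105

h(x) = (7/45)x^3 + (83/630)x^2 - (2077/630)x - 197/105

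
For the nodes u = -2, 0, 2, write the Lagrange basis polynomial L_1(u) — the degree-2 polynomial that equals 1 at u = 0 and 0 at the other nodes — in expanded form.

L_1(u) = -(1/4)u^2 + 1

L_1(u) = (u + 2)(u - 2) / [(2)·(-2)]
       = (u^2 - 4) / (-4)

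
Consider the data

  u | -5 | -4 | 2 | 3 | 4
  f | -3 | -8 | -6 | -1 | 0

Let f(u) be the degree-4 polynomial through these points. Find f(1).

-167/14

Evaluate each Lagrange basis at u = 1:
L_0(1) = (5)·(-1)·(-2)·(-3)/[(-1)·(-7)·(-8)·(-9)] = -5/84
L_1(1) = (6)·(-1)·(-2)·(-3)/[(1)·(-6)·(-7)·(-8)] = 3/28
L_2(1) = (6)·(5)·(-2)·(-3)/[(7)·(6)·(-1)·(-2)] = 15/7
L_3(1) = (6)·(5)·(-1)·(-3)/[(8)·(7)·(1)·(-1)] = -45/28
L_4(1) = (6)·(5)·(-1)·(-2)/[(9)·(8)·(2)·(1)] = 5/12
Sum: (-3)·(-5/84) + (-8)·(3/28) + (-6)·(15/7) + (-1)·(-45/28) + 0 = -167/14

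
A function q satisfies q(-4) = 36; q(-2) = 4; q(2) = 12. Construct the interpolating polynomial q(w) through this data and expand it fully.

q(w) = 3w^2 + 2w - 4

L_0(w) = (w + 2)(w - 2) / [12] = (1/12)w^2 - 1/3
L_1(w) = (w + 4)(w - 2) / [-8] = -(1/8)w^2 - (1/4)w + 1
L_2(w) = (w + 4)(w + 2) / [24] = (1/24)w^2 + (1/4)w + 1/3
q(w) = 36·L_0 + 4·L_1 + 12·L_2
  36·L_0(w) = 3w^2 - 12
  4·L_1(w) = -(1/2)w^2 - w + 4
  12·L_2(w) = (1/2)w^2 + 3w + 4
Adding term by term: 3w^2 + 2w - 4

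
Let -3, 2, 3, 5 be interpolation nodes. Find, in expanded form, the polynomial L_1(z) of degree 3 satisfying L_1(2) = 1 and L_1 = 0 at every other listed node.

L_1(z) = (z + 3)(z - 3)(z - 5) / [(5)·(-1)·(-3)]
       = (z^3 - 5z^2 - 9z + 45) / (15)

L_1(z) = (1/15)z^3 - (1/3)z^2 - (3/5)z + 3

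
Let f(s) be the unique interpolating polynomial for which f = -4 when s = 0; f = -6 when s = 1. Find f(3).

-10

Evaluate each Lagrange basis at s = 3:
L_0(3) = (2)/[(-1)] = -2
L_1(3) = (3)/[(1)] = 3
Sum: (-4)·(-2) + (-6)·(3) = -10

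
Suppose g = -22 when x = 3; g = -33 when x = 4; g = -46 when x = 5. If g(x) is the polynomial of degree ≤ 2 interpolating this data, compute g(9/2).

-157/4

Using Newton's divided-difference form:
g[3,4] = (-33 - (-22)) / (4 - 3) = -11
g[4,5] = (-46 - (-33)) / (5 - 4) = -13
g[3,4,5] = (-13 - (-11)) / (5 - 3) = -1
g(9/2) = -22 + (-11)·(3/2) + (-1)·(3/2)·(1/2) = -157/4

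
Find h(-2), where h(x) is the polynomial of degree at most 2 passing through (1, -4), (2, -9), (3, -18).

-13

Using Newton's divided-difference form:
h[1,2] = (-9 - (-4)) / (2 - 1) = -5
h[2,3] = (-18 - (-9)) / (3 - 2) = -9
h[1,2,3] = (-9 - (-5)) / (3 - 1) = -2
h(-2) = -4 + (-5)·(-3) + (-2)·(-3)·(-4) = -13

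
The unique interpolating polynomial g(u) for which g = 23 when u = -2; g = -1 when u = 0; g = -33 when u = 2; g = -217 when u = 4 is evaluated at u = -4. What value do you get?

Using Newton's divided-difference form:
g[-2,0] = (-1 - 23) / (0 - (-2)) = -12
g[0,2] = (-33 - (-1)) / (2 - 0) = -16
g[2,4] = (-217 - (-33)) / (4 - 2) = -92
g[-2,0,2] = (-16 - (-12)) / (2 - (-2)) = -1
g[0,2,4] = (-92 - (-16)) / (4 - 0) = -19
g[-2,0,2,4] = (-19 - (-1)) / (4 - (-2)) = -3
g(-4) = 23 + (-12)·(-2) + (-1)·(-2)·(-4) + (-3)·(-2)·(-4)·(-6) = 183

183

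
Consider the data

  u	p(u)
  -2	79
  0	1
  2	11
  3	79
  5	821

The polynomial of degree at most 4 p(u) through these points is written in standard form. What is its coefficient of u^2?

L_0(u) = u(u - 2)(u - 3)(u - 5) / [280] = (1/280)u^4 - (1/28)u^3 + (31/280)u^2 - (3/28)u
L_1(u) = (u + 2)(u - 2)(u - 3)(u - 5) / [-60] = -(1/60)u^4 + (2/15)u^3 - (11/60)u^2 - (8/15)u + 1
L_2(u) = (u + 2)u(u - 3)(u - 5) / [24] = (1/24)u^4 - (1/4)u^3 - (1/24)u^2 + (5/4)u
L_3(u) = (u + 2)u(u - 2)(u - 5) / [-30] = -(1/30)u^4 + (1/6)u^3 + (2/15)u^2 - (2/3)u
L_4(u) = (u + 2)u(u - 2)(u - 3) / [210] = (1/210)u^4 - (1/70)u^3 - (2/105)u^2 + (2/35)u
p(u) = 79·L_0 + 1·L_1 + 11·L_2 + 79·L_3 + 821·L_4
Only the coefficient of u^2 is needed; take it from each L_i and combine:
79·(31/280) + 1·(-11/60) + 11·(-1/24) + 79·(2/15) + 821·(-2/105) = 3

3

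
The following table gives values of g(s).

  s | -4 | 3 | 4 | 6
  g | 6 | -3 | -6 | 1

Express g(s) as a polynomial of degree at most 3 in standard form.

g(s) = (5/21)s^3 - (13/14)s^2 - (223/42)s + 104/7

L_0(s) = (s - 3)(s - 4)(s - 6) / [-560] = -(1/560)s^3 + (13/560)s^2 - (27/280)s + 9/70
L_1(s) = (s + 4)(s - 4)(s - 6) / [21] = (1/21)s^3 - (2/7)s^2 - (16/21)s + 32/7
L_2(s) = (s + 4)(s - 3)(s - 6) / [-16] = -(1/16)s^3 + (5/16)s^2 + (9/8)s - 9/2
L_3(s) = (s + 4)(s - 3)(s - 4) / [60] = (1/60)s^3 - (1/20)s^2 - (4/15)s + 4/5
g(s) = 6·L_0 + (-3)·L_1 + (-6)·L_2 + 1·L_3
  6·L_0(s) = -(3/280)s^3 + (39/280)s^2 - (81/140)s + 27/35
  (-3)·L_1(s) = -(1/7)s^3 + (6/7)s^2 + (16/7)s - 96/7
  (-6)·L_2(s) = (3/8)s^3 - (15/8)s^2 - (27/4)s + 27
  1·L_3(s) = (1/60)s^3 - (1/20)s^2 - (4/15)s + 4/5
Adding term by term: (5/21)s^3 - (13/14)s^2 - (223/42)s + 104/7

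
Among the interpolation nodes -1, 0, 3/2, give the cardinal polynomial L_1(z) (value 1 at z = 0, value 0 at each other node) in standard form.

L_1(z) = (z + 1)(z - 3/2) / [(1)·(-3/2)]
       = (z^2 - (1/2)z - 3/2) / (-3/2)

L_1(z) = -(2/3)z^2 + (1/3)z + 1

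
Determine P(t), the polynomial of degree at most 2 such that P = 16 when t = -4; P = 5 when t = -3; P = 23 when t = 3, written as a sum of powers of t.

L_0(t) = (t + 3)(t - 3) / [7] = (1/7)t^2 - 9/7
L_1(t) = (t + 4)(t - 3) / [-6] = -(1/6)t^2 - (1/6)t + 2
L_2(t) = (t + 4)(t + 3) / [42] = (1/42)t^2 + (1/6)t + 2/7
P(t) = 16·L_0 + 5·L_1 + 23·L_2
  16·L_0(t) = (16/7)t^2 - 144/7
  5·L_1(t) = -(5/6)t^2 - (5/6)t + 10
  23·L_2(t) = (23/42)t^2 + (23/6)t + 46/7
Adding term by term: 2t^2 + 3t - 4

P(t) = 2t^2 + 3t - 4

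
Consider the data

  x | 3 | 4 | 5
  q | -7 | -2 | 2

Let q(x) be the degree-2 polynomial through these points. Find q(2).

-13

L_0(2) = (-2)·(-3)/[(-1)·(-2)] = 3
L_1(2) = (-1)·(-3)/[(1)·(-1)] = -3
L_2(2) = (-1)·(-2)/[(2)·(1)] = 1
Sum: (-7)·(3) + (-2)·(-3) + 2·(1) = -13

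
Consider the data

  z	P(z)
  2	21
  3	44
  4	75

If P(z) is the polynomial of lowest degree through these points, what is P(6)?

161

Evaluate each Lagrange basis at z = 6:
L_0(6) = (3)·(2)/[(-1)·(-2)] = 3
L_1(6) = (4)·(2)/[(1)·(-1)] = -8
L_2(6) = (4)·(3)/[(2)·(1)] = 6
Sum: 21·(3) + 44·(-8) + 75·(6) = 161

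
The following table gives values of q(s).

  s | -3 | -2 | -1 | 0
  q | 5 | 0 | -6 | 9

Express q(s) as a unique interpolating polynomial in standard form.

q(s) = (11/3)s^3 + (43/2)s^2 + (197/6)s + 9

Build the Lagrange basis polynomials:
L_0(s) = (s + 2)(s + 1)s / [-6] = -(1/6)s^3 - (1/2)s^2 - (1/3)s
L_1(s) = (s + 3)(s + 1)s / [2] = (1/2)s^3 + 2s^2 + (3/2)s
L_2(s) = (s + 3)(s + 2)s / [-2] = -(1/2)s^3 - (5/2)s^2 - 3s
L_3(s) = (s + 3)(s + 2)(s + 1) / [6] = (1/6)s^3 + s^2 + (11/6)s + 1
q(s) = 5·L_0 + 0·L_1 + (-6)·L_2 + 9·L_3
  5·L_0(s) = -(5/6)s^3 - (5/2)s^2 - (5/3)s
  0·L_1(s) = 0
  (-6)·L_2(s) = 3s^3 + 15s^2 + 18s
  9·L_3(s) = (3/2)s^3 + 9s^2 + (33/2)s + 9
Adding term by term: (11/3)s^3 + (43/2)s^2 + (197/6)s + 9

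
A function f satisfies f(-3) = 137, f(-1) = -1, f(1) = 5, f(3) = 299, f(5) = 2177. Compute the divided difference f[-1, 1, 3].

f[-1,1] = (5 - (-1)) / (1 - (-1)) = 3
f[1,3] = (299 - 5) / (3 - 1) = 147
f[-1,1,3] = (147 - 3) / (3 - (-1)) = 36

36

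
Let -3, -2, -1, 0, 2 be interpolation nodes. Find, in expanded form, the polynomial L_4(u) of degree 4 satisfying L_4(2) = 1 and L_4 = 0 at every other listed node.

L_4(u) = (1/120)u^4 + (1/20)u^3 + (11/120)u^2 + (1/20)u

L_4(u) = (u + 3)(u + 2)(u + 1)u / [(5)·(4)·(3)·(2)]
       = (u^4 + 6u^3 + 11u^2 + 6u) / (120)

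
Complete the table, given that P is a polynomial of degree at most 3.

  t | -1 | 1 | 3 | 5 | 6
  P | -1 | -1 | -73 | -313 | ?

-526

The 4 known values determine P uniquely (degree ≤ 3).
L_0(6) = (5)·(3)·(1)/[(-2)·(-4)·(-6)] = -5/16
L_1(6) = (7)·(3)·(1)/[(2)·(-2)·(-4)] = 21/16
L_2(6) = (7)·(5)·(1)/[(4)·(2)·(-2)] = -35/16
L_3(6) = (7)·(5)·(3)/[(6)·(4)·(2)] = 35/16
Sum: (-1)·(-5/16) + (-1)·(21/16) + (-73)·(-35/16) + (-313)·(35/16) = -526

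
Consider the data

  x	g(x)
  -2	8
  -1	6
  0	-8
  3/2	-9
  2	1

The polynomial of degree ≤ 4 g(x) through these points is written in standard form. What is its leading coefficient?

L_0(x) = (x + 1)x(x - 3/2)(x - 2) / [28] = (1/28)x^4 - (5/56)x^3 - (1/56)x^2 + (3/28)x
L_1(x) = (x + 2)x(x - 3/2)(x - 2) / [-15/2] = -(2/15)x^4 + (1/5)x^3 + (8/15)x^2 - (4/5)x
L_2(x) = (x + 2)(x + 1)(x - 3/2)(x - 2) / [6] = (1/6)x^4 - (1/12)x^3 - (11/12)x^2 + (1/3)x + 1
L_3(x) = (x + 2)(x + 1)x(x - 2) / [-105/16] = -(16/105)x^4 - (16/105)x^3 + (64/105)x^2 + (64/105)x
L_4(x) = (x + 2)(x + 1)x(x - 3/2) / [12] = (1/12)x^4 + (1/8)x^3 - (5/24)x^2 - (1/4)x
g(x) = 8·L_0 + 6·L_1 + (-8)·L_2 + (-9)·L_3 + 1·L_4
Only the coefficient of x^4 is needed; take it from each L_i and combine:
8·(1/28) + 6·(-2/15) + (-8)·(1/6) + (-9)·(-16/105) + 1·(1/12) = -11/28

-11/28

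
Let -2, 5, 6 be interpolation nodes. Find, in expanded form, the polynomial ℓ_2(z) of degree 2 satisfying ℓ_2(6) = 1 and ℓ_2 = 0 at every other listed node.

ℓ_2(z) = (z + 2)(z - 5) / [(8)·(1)]
       = (z^2 - 3z - 10) / (8)

ℓ_2(z) = (1/8)z^2 - (3/8)z - 5/4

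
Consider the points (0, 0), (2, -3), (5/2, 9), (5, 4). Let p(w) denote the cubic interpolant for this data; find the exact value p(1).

Evaluate each Lagrange basis at w = 1:
L_0(1) = (-1)·(-3/2)·(-4)/[(-2)·(-5/2)·(-5)] = 6/25
L_1(1) = (1)·(-3/2)·(-4)/[(2)·(-1/2)·(-3)] = 2
L_2(1) = (1)·(-1)·(-4)/[(5/2)·(1/2)·(-5/2)] = -32/25
L_3(1) = (1)·(-1)·(-3/2)/[(5)·(3)·(5/2)] = 1/25
Sum: 0 + (-3)·(2) + 9·(-32/25) + 4·(1/25) = -434/25

-434/25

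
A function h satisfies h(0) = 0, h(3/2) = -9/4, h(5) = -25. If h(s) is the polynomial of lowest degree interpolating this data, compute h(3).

Evaluate each Lagrange basis at s = 3:
L_0(3) = (3/2)·(-2)/[(-3/2)·(-5)] = -2/5
L_1(3) = (3)·(-2)/[(3/2)·(-7/2)] = 8/7
L_2(3) = (3)·(3/2)/[(5)·(7/2)] = 9/35
Sum: 0 + (-9/4)·(8/7) + (-25)·(9/35) = -9

-9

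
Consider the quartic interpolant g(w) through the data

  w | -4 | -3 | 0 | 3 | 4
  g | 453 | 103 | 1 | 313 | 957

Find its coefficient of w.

-1

L_0(w) = (w + 3)w(w - 3)(w - 4) / [224] = (1/224)w^4 - (1/56)w^3 - (9/224)w^2 + (9/56)w
L_1(w) = (w + 4)w(w - 3)(w - 4) / [-126] = -(1/126)w^4 + (1/42)w^3 + (8/63)w^2 - (8/21)w
L_2(w) = (w + 4)(w + 3)(w - 3)(w - 4) / [144] = (1/144)w^4 - (25/144)w^2 + 1
L_3(w) = (w + 4)(w + 3)w(w - 4) / [-126] = -(1/126)w^4 - (1/42)w^3 + (8/63)w^2 + (8/21)w
L_4(w) = (w + 4)(w + 3)w(w - 3) / [224] = (1/224)w^4 + (1/56)w^3 - (9/224)w^2 - (9/56)w
g(w) = 453·L_0 + 103·L_1 + 1·L_2 + 313·L_3 + 957·L_4
Only the coefficient of w is needed; take it from each L_i and combine:
453·(9/56) + 103·(-8/21) + 1·(0) + 313·(8/21) + 957·(-9/56) = -1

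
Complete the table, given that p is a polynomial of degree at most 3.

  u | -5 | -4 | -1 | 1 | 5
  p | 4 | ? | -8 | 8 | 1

-155/16

The 4 known values determine p uniquely (degree ≤ 3).
Evaluate each Lagrange basis at u = -4:
L_0(-4) = (-3)·(-5)·(-9)/[(-4)·(-6)·(-10)] = 9/16
L_1(-4) = (1)·(-5)·(-9)/[(4)·(-2)·(-6)] = 15/16
L_2(-4) = (1)·(-3)·(-9)/[(6)·(2)·(-4)] = -9/16
L_3(-4) = (1)·(-3)·(-5)/[(10)·(6)·(4)] = 1/16
Sum: 4·(9/16) + (-8)·(15/16) + 8·(-9/16) + 1·(1/16) = -155/16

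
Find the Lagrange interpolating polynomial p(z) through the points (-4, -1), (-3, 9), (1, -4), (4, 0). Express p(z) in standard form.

p(z) = (347/840)z^3 - (6/35)z^2 - (5447/840)z + 157/70

Build the Lagrange basis polynomials:
L_0(z) = (z + 3)(z - 1)(z - 4) / [-40] = -(1/40)z^3 + (1/20)z^2 + (11/40)z - 3/10
L_1(z) = (z + 4)(z - 1)(z - 4) / [28] = (1/28)z^3 - (1/28)z^2 - (4/7)z + 4/7
L_2(z) = (z + 4)(z + 3)(z - 4) / [-60] = -(1/60)z^3 - (1/20)z^2 + (4/15)z + 4/5
L_3(z) = (z + 4)(z + 3)(z - 1) / [168] = (1/168)z^3 + (1/28)z^2 + (5/168)z - 1/14
p(z) = (-1)·L_0 + 9·L_1 + (-4)·L_2 + 0·L_3
  (-1)·L_0(z) = (1/40)z^3 - (1/20)z^2 - (11/40)z + 3/10
  9·L_1(z) = (9/28)z^3 - (9/28)z^2 - (36/7)z + 36/7
  (-4)·L_2(z) = (1/15)z^3 + (1/5)z^2 - (16/15)z - 16/5
  0·L_3(z) = 0
Adding term by term: (347/840)z^3 - (6/35)z^2 - (5447/840)z + 157/70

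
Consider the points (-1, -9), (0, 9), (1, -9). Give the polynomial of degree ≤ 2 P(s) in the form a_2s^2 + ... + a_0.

Newton's divided differences:
P[-1,0] = (9 - (-9)) / (0 - (-1)) = 18
P[0,1] = (-9 - 9) / (1 - 0) = -18
P[-1,0,1] = (-18 - 18) / (1 - (-1)) = -18
P(s) = -9 + 18·(s + 1) + (-18)·(s + 1)s
Expanding: P(s) = -18s^2 + 9

P(s) = -18s^2 + 9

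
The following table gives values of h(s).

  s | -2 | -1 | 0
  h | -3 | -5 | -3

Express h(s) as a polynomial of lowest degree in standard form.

Newton's divided differences:
h[-2,-1] = (-5 - (-3)) / (-1 - (-2)) = -2
h[-1,0] = (-3 - (-5)) / (0 - (-1)) = 2
h[-2,-1,0] = (2 - (-2)) / (0 - (-2)) = 2
h(s) = -3 + (-2)·(s + 2) + 2·(s + 2)(s + 1)
Expanding: h(s) = 2s^2 + 4s - 3

h(s) = 2s^2 + 4s - 3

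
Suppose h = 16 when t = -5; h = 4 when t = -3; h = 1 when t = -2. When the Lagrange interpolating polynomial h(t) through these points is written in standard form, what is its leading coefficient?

L_0(t) = (t + 3)(t + 2) / [6] = (1/6)t^2 + (5/6)t + 1
L_1(t) = (t + 5)(t + 2) / [-2] = -(1/2)t^2 - (7/2)t - 5
L_2(t) = (t + 5)(t + 3) / [3] = (1/3)t^2 + (8/3)t + 5
h(t) = 16·L_0 + 4·L_1 + 1·L_2
Only the coefficient of t^2 is needed; take it from each L_i and combine:
16·(1/6) + 4·(-1/2) + 1·(1/3) = 1

1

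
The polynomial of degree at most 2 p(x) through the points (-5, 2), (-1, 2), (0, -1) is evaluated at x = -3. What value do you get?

22/5

Using Newton's divided-difference form:
p[-5,-1] = (2 - 2) / (-1 - (-5)) = 0
p[-1,0] = (-1 - 2) / (0 - (-1)) = -3
p[-5,-1,0] = (-3 - 0) / (0 - (-5)) = -3/5
p(-3) = 2 + 0·(2) + (-3/5)·(2)·(-2) = 22/5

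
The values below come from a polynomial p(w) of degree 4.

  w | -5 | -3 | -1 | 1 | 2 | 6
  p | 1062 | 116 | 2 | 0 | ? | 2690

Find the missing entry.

The 5 known values determine p uniquely (degree ≤ 4).
L_0(2) = (5)·(3)·(1)·(-4)/[(-2)·(-4)·(-6)·(-11)] = -5/44
L_1(2) = (7)·(3)·(1)·(-4)/[(2)·(-2)·(-4)·(-9)] = 7/12
L_2(2) = (7)·(5)·(1)·(-4)/[(4)·(2)·(-2)·(-7)] = -5/4
L_3(2) = (7)·(5)·(3)·(-4)/[(6)·(4)·(2)·(-5)] = 7/4
L_4(2) = (7)·(5)·(3)·(1)/[(11)·(9)·(7)·(5)] = 1/33
Sum: 1062·(-5/44) + 116·(7/12) + 2·(-5/4) + 0 + 2690·(1/33) = 26

26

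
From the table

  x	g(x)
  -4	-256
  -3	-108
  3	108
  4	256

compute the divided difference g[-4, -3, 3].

-16

g[-4,-3] = (-108 - (-256)) / (-3 - (-4)) = 148
g[-3,3] = (108 - (-108)) / (3 - (-3)) = 36
g[-4,-3,3] = (36 - 148) / (3 - (-4)) = -16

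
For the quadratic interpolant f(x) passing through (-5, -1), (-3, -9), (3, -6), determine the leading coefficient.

The leading coefficient equals the top divided difference f[-5,-3,3].
f[-5,-3] = (-9 - (-1)) / (-3 - (-5)) = -4
f[-3,3] = (-6 - (-9)) / (3 - (-3)) = 1/2
f[-5,-3,3] = (1/2 - (-4)) / (3 - (-5)) = 9/16

9/16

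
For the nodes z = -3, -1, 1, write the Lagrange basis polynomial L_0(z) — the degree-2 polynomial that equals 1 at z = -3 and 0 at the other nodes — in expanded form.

L_0(z) = (z + 1)(z - 1) / [(-2)·(-4)]
       = (z^2 - 1) / (8)

L_0(z) = (1/8)z^2 - 1/8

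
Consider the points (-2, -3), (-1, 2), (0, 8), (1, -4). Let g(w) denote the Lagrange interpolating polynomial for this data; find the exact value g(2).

-53

L_0(2) = (3)·(2)·(1)/[(-1)·(-2)·(-3)] = -1
L_1(2) = (4)·(2)·(1)/[(1)·(-1)·(-2)] = 4
L_2(2) = (4)·(3)·(1)/[(2)·(1)·(-1)] = -6
L_3(2) = (4)·(3)·(2)/[(3)·(2)·(1)] = 4
Sum: (-3)·(-1) + 2·(4) + 8·(-6) + (-4)·(4) = -53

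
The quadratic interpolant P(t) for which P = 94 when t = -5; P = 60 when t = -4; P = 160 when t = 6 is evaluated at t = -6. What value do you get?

136

Using Newton's divided-difference form:
P[-5,-4] = (60 - 94) / (-4 - (-5)) = -34
P[-4,6] = (160 - 60) / (6 - (-4)) = 10
P[-5,-4,6] = (10 - (-34)) / (6 - (-5)) = 4
P(-6) = 94 + (-34)·(-1) + 4·(-1)·(-2) = 136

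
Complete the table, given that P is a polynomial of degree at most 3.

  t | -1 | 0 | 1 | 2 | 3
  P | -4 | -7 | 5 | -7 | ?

-82

The 4 known values determine P uniquely (degree ≤ 3).
Evaluate each Lagrange basis at t = 3:
L_0(3) = (3)·(2)·(1)/[(-1)·(-2)·(-3)] = -1
L_1(3) = (4)·(2)·(1)/[(1)·(-1)·(-2)] = 4
L_2(3) = (4)·(3)·(1)/[(2)·(1)·(-1)] = -6
L_3(3) = (4)·(3)·(2)/[(3)·(2)·(1)] = 4
Sum: (-4)·(-1) + (-7)·(4) + 5·(-6) + (-7)·(4) = -82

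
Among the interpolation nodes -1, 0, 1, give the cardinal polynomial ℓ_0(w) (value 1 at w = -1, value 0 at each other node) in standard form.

ℓ_0(w) = w(w - 1) / [(-1)·(-2)]
       = (w^2 - w) / (2)

ℓ_0(w) = (1/2)w^2 - (1/2)w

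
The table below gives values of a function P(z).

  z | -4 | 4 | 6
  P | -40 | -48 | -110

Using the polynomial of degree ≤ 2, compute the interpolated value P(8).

Evaluate each Lagrange basis at z = 8:
L_0(8) = (4)·(2)/[(-8)·(-10)] = 1/10
L_1(8) = (12)·(2)/[(8)·(-2)] = -3/2
L_2(8) = (12)·(4)/[(10)·(2)] = 12/5
Sum: (-40)·(1/10) + (-48)·(-3/2) + (-110)·(12/5) = -196

-196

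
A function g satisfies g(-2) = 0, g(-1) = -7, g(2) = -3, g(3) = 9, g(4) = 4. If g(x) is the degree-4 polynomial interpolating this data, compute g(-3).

-27/2

Using Newton's divided-difference form:
g[-2,-1] = (-7 - 0) / (-1 - (-2)) = -7
g[-1,2] = (-3 - (-7)) / (2 - (-1)) = 4/3
g[2,3] = (9 - (-3)) / (3 - 2) = 12
g[3,4] = (4 - 9) / (4 - 3) = -5
g[-2,-1,2] = (4/3 - (-7)) / (2 - (-2)) = 25/12
g[-1,2,3] = (12 - 4/3) / (3 - (-1)) = 8/3
g[2,3,4] = (-5 - 12) / (4 - 2) = -17/2
g[-2,-1,2,3] = (8/3 - 25/12) / (3 - (-2)) = 7/60
g[-1,2,3,4] = (-17/2 - 8/3) / (4 - (-1)) = -67/30
g[-2,-1,2,3,4] = (-67/30 - 7/60) / (4 - (-2)) = -47/120
g(-3) = 0 + (-7)·(-1) + (25/12)·(-1)·(-2) + (7/60)·(-1)·(-2)·(-5) + (-47/120)·(-1)·(-2)·(-5)·(-6) = -27/2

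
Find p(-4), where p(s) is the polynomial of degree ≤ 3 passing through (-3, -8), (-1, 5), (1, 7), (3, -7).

L_0(-4) = (-3)·(-5)·(-7)/[(-2)·(-4)·(-6)] = 35/16
L_1(-4) = (-1)·(-5)·(-7)/[(2)·(-2)·(-4)] = -35/16
L_2(-4) = (-1)·(-3)·(-7)/[(4)·(2)·(-2)] = 21/16
L_3(-4) = (-1)·(-3)·(-5)/[(6)·(4)·(2)] = -5/16
Sum: (-8)·(35/16) + 5·(-35/16) + 7·(21/16) + (-7)·(-5/16) = -273/16

-273/16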